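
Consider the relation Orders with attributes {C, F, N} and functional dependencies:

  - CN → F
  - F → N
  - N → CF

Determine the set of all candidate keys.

{F}⁺: F→N adds N; N→CF adds C → {C, F, N}.
{N}⁺: N→CF adds C, F → {C, F, N}.
Any other superkey contains one of these as a subset, so there are no further candidate keys.

{F}, {N}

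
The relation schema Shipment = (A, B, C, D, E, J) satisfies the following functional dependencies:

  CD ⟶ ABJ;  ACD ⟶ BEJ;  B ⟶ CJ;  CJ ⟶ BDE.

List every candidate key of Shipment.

B, CD, CJ

{B}⁺: B→CJ adds C, J; CJ→BDE adds D, E; CD→ABJ adds A → {A, B, C, D, E, J}.
{C, D}⁺: CD→ABJ adds A, B, J; ACD→BEJ adds E → {A, B, C, D, E, J}. Minimal: {D}⁺ = {D}; {C}⁺ = {C} — none reach the full schema.
{C, J}⁺: CJ→BDE adds B, D, E; CD→ABJ adds A → {A, B, C, D, E, J}. Minimal: {J}⁺ = {J}; {C}⁺ = {C} — none reach the full schema.
Any other superkey contains one of these as a subset, so there are no further candidate keys.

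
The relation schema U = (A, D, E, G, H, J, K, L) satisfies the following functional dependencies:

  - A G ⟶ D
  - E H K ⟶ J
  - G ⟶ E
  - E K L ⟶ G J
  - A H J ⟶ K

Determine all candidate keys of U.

{A, E, H, J, L}; {A, E, H, K, L}; {A, G, H, J, L}; {A, G, H, K, L}

Attributes A, H, L never appear on any right-hand side, so every candidate key must contain {A, H, L}.
{A, H, L}⁺ = {A, H, L}, which is not all of the schema, so we must add further attributes.
{A, E, H, J, L}⁺: AHJ→K adds K; EKL→GJ adds G; AG→D adds D → {A, D, E, G, H, J, K, L}. Minimal: {E, H, J, L}⁺ = {E, H, J, L}; {A, H, J, L}⁺ = {A, H, J, K, L}; {A, E, J, L}⁺ = {A, E, J, L}; … — none reach the full schema.
{A, E, H, K, L}⁺: EHK→J adds J; EKL→GJ adds G; AG→D adds D → {A, D, E, G, H, J, K, L}. Minimal: {E, H, K, L}⁺ = {E, G, H, J, K, L}; {A, H, K, L}⁺ = {A, H, K, L}; {A, E, K, L}⁺ = {A, D, E, G, J, K, L}; … — none reach the full schema.
{A, G, H, J, L}⁺: AG→D adds D; G→E adds E; AHJ→K adds K → {A, D, E, G, H, J, K, L}. Minimal: {G, H, J, L}⁺ = {E, G, H, J, L}; {A, H, J, L}⁺ = {A, H, J, K, L}; {A, G, J, L}⁺ = {A, D, E, G, J, L}; … — none reach the full schema.
{A, G, H, K, L}⁺: AG→D adds D; G→E adds E; EKL→GJ adds J → {A, D, E, G, H, J, K, L}. Minimal: {G, H, K, L}⁺ = {E, G, H, J, K, L}; {A, H, K, L}⁺ = {A, H, K, L}; {A, G, K, L}⁺ = {A, D, E, G, J, K, L}; … — none reach the full schema.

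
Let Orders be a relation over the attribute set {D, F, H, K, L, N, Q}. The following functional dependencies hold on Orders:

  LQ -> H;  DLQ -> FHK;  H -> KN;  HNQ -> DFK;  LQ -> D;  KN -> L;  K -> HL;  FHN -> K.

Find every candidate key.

Attribute Q never appears on the right-hand side of any dependency, so Q must belong to every candidate key.
{Q}⁺ = {Q}, which is not all of the schema, so we must add further attributes.
{H, Q}⁺: H→KN adds K, N; HNQ→DFK adds D, F; KN→L adds L → {D, F, H, K, L, N, Q}.
{K, Q}⁺: K→HL adds H, L; H→KN adds N; HNQ→DFK adds D, F → {D, F, H, K, L, N, Q}.
{L, Q}⁺: LQ→H adds H; H→KN adds K, N; HNQ→DFK adds D, F → {D, F, H, K, L, N, Q}.

{H, Q}; {K, Q}; {L, Q}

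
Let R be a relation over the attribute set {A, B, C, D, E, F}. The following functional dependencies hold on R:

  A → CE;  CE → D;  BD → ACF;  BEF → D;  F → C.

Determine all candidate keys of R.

Attribute B never appears on the right-hand side of any dependency, so B must belong to every candidate key.
{B}⁺ = {B}, which is not all of the schema, so we must add further attributes.
{A, B}⁺: A→CE adds C, E; CE→D adds D; BD→ACF adds F → {A, B, C, D, E, F}. Minimal: {B}⁺ = {B}; {A}⁺ = {A, C, D, E} — none reach the full schema.
{B, D}⁺: BD→ACF adds A, C, F; A→CE adds E → {A, B, C, D, E, F}. Minimal: {D}⁺ = {D}; {B}⁺ = {B} — none reach the full schema.
{B, C, E}⁺: CE→D adds D; BD→ACF adds A, F → {A, B, C, D, E, F}. Minimal: {C, E}⁺ = {C, D, E}; {B, E}⁺ = {B, E}; {B, C}⁺ = {B, C} — none reach the full schema.
{B, E, F}⁺: BEF→D adds D; F→C adds C; BD→ACF adds A → {A, B, C, D, E, F}. Minimal: {E, F}⁺ = {C, D, E, F}; {B, F}⁺ = {B, C, F}; {B, E}⁺ = {B, E} — none reach the full schema.
Any other superkey contains one of these as a subset, so there are no further candidate keys.

{A, B}, {B, D}, {B, C, E}, {B, E, F}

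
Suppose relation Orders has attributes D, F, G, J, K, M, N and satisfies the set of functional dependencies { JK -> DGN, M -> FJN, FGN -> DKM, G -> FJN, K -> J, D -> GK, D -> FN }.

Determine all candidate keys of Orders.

{D}⁺: D→GK adds G, K; D→FN adds F, N; FGN→DKM adds M; G→FJN adds J → {D, F, G, J, K, M, N}.
{G}⁺: G→FJN adds F, J, N; FGN→DKM adds D, K, M → {D, F, G, J, K, M, N}.
{K}⁺: K→J adds J; JK→DGN adds D, G, N; G→FJN adds F; FGN→DKM adds M → {D, F, G, J, K, M, N}.
Any other superkey contains one of these as a subset, so there are no further candidate keys.

D, G, K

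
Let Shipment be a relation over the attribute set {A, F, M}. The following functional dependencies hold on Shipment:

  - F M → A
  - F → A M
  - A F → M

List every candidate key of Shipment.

(F)

Attribute F never appears on the right-hand side of any dependency, so F must belong to every candidate key.
{F}⁺ = {A, F, M}, which is all of the schema, so {F} is the only candidate key.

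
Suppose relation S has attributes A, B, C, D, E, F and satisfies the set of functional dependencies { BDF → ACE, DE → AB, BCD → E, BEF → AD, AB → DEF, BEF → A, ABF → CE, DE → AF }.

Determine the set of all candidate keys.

{A, B}⁺: AB→DEF adds D, E, F; ABF→CE adds C → {A, B, C, D, E, F}.
{D, E}⁺: DE→AB adds A, B; AB→DEF adds F; ABF→CE adds C → {A, B, C, D, E, F}.
{B, C, D}⁺: BCD→E adds E; DE→AF adds A, F → {A, B, C, D, E, F}.
{B, D, F}⁺: BDF→ACE adds A, C, E → {A, B, C, D, E, F}.
{B, E, F}⁺: BEF→AD adds A, D; ABF→CE adds C → {A, B, C, D, E, F}.
Any other superkey contains one of these as a subset, so there are no further candidate keys.

(A, B), (D, E), (B, C, D), (B, D, F), (B, E, F)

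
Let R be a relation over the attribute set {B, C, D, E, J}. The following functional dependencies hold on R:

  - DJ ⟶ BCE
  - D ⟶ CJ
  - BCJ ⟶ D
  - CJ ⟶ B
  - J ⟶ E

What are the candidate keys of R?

{D}⁺: D→CJ adds C, J; CJ→B adds B; J→E adds E → {B, C, D, E, J}.
{C, J}⁺: CJ→B adds B; J→E adds E; BCJ→D adds D → {B, C, D, E, J}. Minimal: {J}⁺ = {E, J}; {C}⁺ = {C} — none reach the full schema.
Any other superkey contains one of these as a subset, so there are no further candidate keys.

(D); (C, J)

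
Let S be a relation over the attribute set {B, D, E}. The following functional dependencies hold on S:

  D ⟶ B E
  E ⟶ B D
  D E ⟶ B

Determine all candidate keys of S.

{D}⁺: D→BE adds B, E → {B, D, E}.
{E}⁺: E→BD adds B, D → {B, D, E}.
Any other superkey contains one of these as a subset, so there are no further candidate keys.

D, E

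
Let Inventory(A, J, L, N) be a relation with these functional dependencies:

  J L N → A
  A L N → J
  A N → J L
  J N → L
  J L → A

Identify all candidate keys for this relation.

Attribute N never appears on the right-hand side of any dependency, so N must belong to every candidate key.
{N}⁺ = {N}, which is not all of the schema, so we must add further attributes.
{A, N}⁺: AN→JL adds J, L → {A, J, L, N}.
{J, N}⁺: JN→L adds L; JL→A adds A → {A, J, L, N}.

{A, N}, {J, N}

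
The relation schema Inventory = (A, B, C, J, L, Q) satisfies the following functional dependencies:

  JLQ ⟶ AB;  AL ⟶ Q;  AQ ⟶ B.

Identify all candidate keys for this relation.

{A, C, J, L}, {C, J, L, Q}

{A, C, J, L}⁺: AL→Q adds Q; AQ→B adds B → {A, B, C, J, L, Q}. Minimal: {C, J, L}⁺ = {C, J, L}; {A, J, L}⁺ = {A, B, J, L, Q}; {A, C, L}⁺ = {A, B, C, L, Q}; … — none reach the full schema.
{C, J, L, Q}⁺: JLQ→AB adds A, B → {A, B, C, J, L, Q}. Minimal: {J, L, Q}⁺ = {A, B, J, L, Q}; {C, L, Q}⁺ = {C, L, Q}; {C, J, Q}⁺ = {C, J, Q}; … — none reach the full schema.
Any other superkey contains one of these as a subset, so there are no further candidate keys.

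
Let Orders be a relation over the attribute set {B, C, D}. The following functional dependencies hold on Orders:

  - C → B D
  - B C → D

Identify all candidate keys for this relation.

{C}⁺: C→BD adds B, D → {B, C, D}.

{C}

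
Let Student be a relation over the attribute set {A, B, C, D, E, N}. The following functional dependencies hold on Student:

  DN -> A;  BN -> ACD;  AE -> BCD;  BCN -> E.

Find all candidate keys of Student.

Attribute N never appears on the right-hand side of any dependency, so N must belong to every candidate key.
{N}⁺ = {N}, which is not all of the schema, so we must add further attributes.
{B, N}⁺: BN→ACD adds A, C, D; BCN→E adds E → {A, B, C, D, E, N}. Minimal: {N}⁺ = {N}; {B}⁺ = {B} — none reach the full schema.
{A, E, N}⁺: AE→BCD adds B, C, D → {A, B, C, D, E, N}. Minimal: {E, N}⁺ = {E, N}; {A, N}⁺ = {A, N}; {A, E}⁺ = {A, B, C, D, E} — none reach the full schema.
{D, E, N}⁺: DN→A adds A; AE→BCD adds B, C → {A, B, C, D, E, N}. Minimal: {E, N}⁺ = {E, N}; {D, N}⁺ = {A, D, N}; {D, E}⁺ = {D, E} — none reach the full schema.
Any other superkey contains one of these as a subset, so there are no further candidate keys.

(B, N), (A, E, N), (D, E, N)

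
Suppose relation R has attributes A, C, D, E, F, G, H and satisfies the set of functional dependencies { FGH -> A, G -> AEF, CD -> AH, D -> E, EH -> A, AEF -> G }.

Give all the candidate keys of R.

{C, D, F}, {C, D, G}

Attributes C, D never appear on any right-hand side, so every candidate key must contain {C, D}.
{C, D}⁺ = {A, C, D, E, H}, which is not all of the schema, so we must add further attributes.
{C, D, F}⁺: CD→AH adds A, H; D→E adds E; AEF→G adds G → {A, C, D, E, F, G, H}.
{C, D, G}⁺: G→AEF adds A, E, F; CD→AH adds H → {A, C, D, E, F, G, H}.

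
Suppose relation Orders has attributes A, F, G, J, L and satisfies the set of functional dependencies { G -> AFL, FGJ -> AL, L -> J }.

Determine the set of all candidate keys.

(G)

Attribute G never appears on the right-hand side of any dependency, so G must belong to every candidate key.
{G}⁺ = {A, F, G, J, L}, which is all of the schema, so {G} is the only candidate key.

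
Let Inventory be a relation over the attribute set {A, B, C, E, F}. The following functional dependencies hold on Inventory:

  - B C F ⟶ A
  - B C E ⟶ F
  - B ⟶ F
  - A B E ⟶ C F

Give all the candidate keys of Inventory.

{A, B, E}, {B, C, E}

Attributes B, E never appear on any right-hand side, so every candidate key must contain {B, E}.
{B, E}⁺ = {B, E, F}, which is not all of the schema, so we must add further attributes.
{A, B, E}⁺: B→F adds F; ABE→CF adds C → {A, B, C, E, F}. Minimal: {B, E}⁺ = {B, E, F}; {A, E}⁺ = {A, E}; {A, B}⁺ = {A, B, F} — none reach the full schema.
{B, C, E}⁺: BCE→F adds F; BCF→A adds A → {A, B, C, E, F}. Minimal: {C, E}⁺ = {C, E}; {B, E}⁺ = {B, E, F}; {B, C}⁺ = {A, B, C, F} — none reach the full schema.
Any other superkey contains one of these as a subset, so there are no further candidate keys.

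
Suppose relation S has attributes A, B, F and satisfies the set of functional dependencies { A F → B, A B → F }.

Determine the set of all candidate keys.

(A, B), (A, F)

Attribute A never appears on the right-hand side of any dependency, so A must belong to every candidate key.
{A}⁺ = {A}, which is not all of the schema, so we must add further attributes.
{A, B}⁺: AB→F adds F → {A, B, F}. Minimal: {B}⁺ = {B}; {A}⁺ = {A} — none reach the full schema.
{A, F}⁺: AF→B adds B → {A, B, F}. Minimal: {F}⁺ = {F}; {A}⁺ = {A} — none reach the full schema.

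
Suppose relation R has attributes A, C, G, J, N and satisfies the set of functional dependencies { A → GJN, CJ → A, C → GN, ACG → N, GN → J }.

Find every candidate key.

Attribute C never appears on the right-hand side of any dependency, so C must belong to every candidate key.
{C}⁺ = {A, C, G, J, N}, which is all of the schema, so {C} is the only candidate key.

{C}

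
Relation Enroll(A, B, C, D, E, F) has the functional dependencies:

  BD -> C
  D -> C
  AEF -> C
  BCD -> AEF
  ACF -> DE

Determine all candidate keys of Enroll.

(B, D); (A, B, C, F); (A, B, E, F)

Attribute B never appears on the right-hand side of any dependency, so B must belong to every candidate key.
{B}⁺ = {B}, which is not all of the schema, so we must add further attributes.
{B, D}⁺: BD→C adds C; BCD→AEF adds A, E, F → {A, B, C, D, E, F}.
{A, B, C, F}⁺: ACF→DE adds D, E → {A, B, C, D, E, F}.
{A, B, E, F}⁺: AEF→C adds C; ACF→DE adds D → {A, B, C, D, E, F}.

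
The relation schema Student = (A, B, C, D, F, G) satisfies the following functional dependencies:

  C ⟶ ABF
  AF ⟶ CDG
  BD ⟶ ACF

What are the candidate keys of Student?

{C}, {A, F}, {B, D}

{C}⁺: C→ABF adds A, B, F; AF→CDG adds D, G → {A, B, C, D, F, G}.
{A, F}⁺: AF→CDG adds C, D, G; C→ABF adds B → {A, B, C, D, F, G}. Minimal: {F}⁺ = {F}; {A}⁺ = {A} — none reach the full schema.
{B, D}⁺: BD→ACF adds A, C, F; AF→CDG adds G → {A, B, C, D, F, G}. Minimal: {D}⁺ = {D}; {B}⁺ = {B} — none reach the full schema.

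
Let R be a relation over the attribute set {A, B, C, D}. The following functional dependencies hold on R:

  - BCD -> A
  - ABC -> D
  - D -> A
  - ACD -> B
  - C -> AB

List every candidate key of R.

Attribute C never appears on the right-hand side of any dependency, so C must belong to every candidate key.
{C}⁺ = {A, B, C, D}, which is all of the schema, so {C} is the only candidate key.

(C)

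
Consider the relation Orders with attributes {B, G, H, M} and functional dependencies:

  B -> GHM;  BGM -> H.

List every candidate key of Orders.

{B}

Attribute B never appears on the right-hand side of any dependency, so B must belong to every candidate key.
{B}⁺ = {B, G, H, M}, which is all of the schema, so {B} is the only candidate key.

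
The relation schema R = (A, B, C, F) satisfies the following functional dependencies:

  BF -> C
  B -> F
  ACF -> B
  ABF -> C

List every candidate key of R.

{A, B}, {A, C, F}

Attribute A never appears on the right-hand side of any dependency, so A must belong to every candidate key.
{A}⁺ = {A}, which is not all of the schema, so we must add further attributes.
{A, B}⁺: B→F adds F; ABF→C adds C → {A, B, C, F}. Minimal: {B}⁺ = {B, C, F}; {A}⁺ = {A} — none reach the full schema.
{A, C, F}⁺: ACF→B adds B → {A, B, C, F}. Minimal: {C, F}⁺ = {C, F}; {A, F}⁺ = {A, F}; {A, C}⁺ = {A, C} — none reach the full schema.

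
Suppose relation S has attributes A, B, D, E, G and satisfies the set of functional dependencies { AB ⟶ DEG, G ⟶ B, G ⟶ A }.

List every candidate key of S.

{G}⁺: G→B adds B; G→A adds A; AB→DEG adds D, E → {A, B, D, E, G}.
{A, B}⁺: AB→DEG adds D, E, G → {A, B, D, E, G}.

G; AB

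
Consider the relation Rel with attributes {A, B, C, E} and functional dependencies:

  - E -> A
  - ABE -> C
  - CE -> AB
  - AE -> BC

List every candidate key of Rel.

{E}⁺: E→A adds A; AE→BC adds B, C → {A, B, C, E}.
No other minimal superkey exists.

{E}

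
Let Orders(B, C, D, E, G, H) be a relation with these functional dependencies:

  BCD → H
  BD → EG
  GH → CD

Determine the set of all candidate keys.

{B, C, D}⁺: BCD→H adds H; BD→EG adds E, G → {B, C, D, E, G, H}. Minimal: {C, D}⁺ = {C, D}; {B, D}⁺ = {B, D, E, G}; {B, C}⁺ = {B, C} — none reach the full schema.
{B, D, H}⁺: BD→EG adds E, G; GH→CD adds C → {B, C, D, E, G, H}. Minimal: {D, H}⁺ = {D, H}; {B, H}⁺ = {B, H}; {B, D}⁺ = {B, D, E, G} — none reach the full schema.
{B, G, H}⁺: GH→CD adds C, D; BD→EG adds E → {B, C, D, E, G, H}. Minimal: {G, H}⁺ = {C, D, G, H}; {B, H}⁺ = {B, H}; {B, G}⁺ = {B, G} — none reach the full schema.
Any other superkey contains one of these as a subset, so there are no further candidate keys.

{B, C, D}, {B, D, H}, {B, G, H}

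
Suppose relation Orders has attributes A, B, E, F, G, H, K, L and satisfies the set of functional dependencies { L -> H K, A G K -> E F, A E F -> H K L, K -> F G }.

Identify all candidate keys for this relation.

(A, B, K); (A, B, L); (A, B, E, F)

Attributes A, B never appear on any right-hand side, so every candidate key must contain {A, B}.
{A, B}⁺ = {A, B}, which is not all of the schema, so we must add further attributes.
{A, B, K}⁺: K→FG adds F, G; AGK→EF adds E; AEF→HKL adds H, L → {A, B, E, F, G, H, K, L}. Minimal: {B, K}⁺ = {B, F, G, K}; {A, K}⁺ = {A, E, F, G, H, K, L}; {A, B}⁺ = {A, B} — none reach the full schema.
{A, B, L}⁺: L→HK adds H, K; K→FG adds F, G; AGK→EF adds E → {A, B, E, F, G, H, K, L}. Minimal: {B, L}⁺ = {B, F, G, H, K, L}; {A, L}⁺ = {A, E, F, G, H, K, L}; {A, B}⁺ = {A, B} — none reach the full schema.
{A, B, E, F}⁺: AEF→HKL adds H, K, L; K→FG adds G → {A, B, E, F, G, H, K, L}. Minimal: {B, E, F}⁺ = {B, E, F}; {A, E, F}⁺ = {A, E, F, G, H, K, L}; {A, B, F}⁺ = {A, B, F}; … — none reach the full schema.
Any other superkey contains one of these as a subset, so there are no further candidate keys.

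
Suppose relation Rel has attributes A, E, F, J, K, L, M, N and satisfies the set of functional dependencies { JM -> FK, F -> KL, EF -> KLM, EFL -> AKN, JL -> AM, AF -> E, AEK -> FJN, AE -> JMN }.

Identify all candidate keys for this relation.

{A, E}, {A, F}, {E, F}, {F, J}, {J, L}, {J, M}

{A, E}⁺: AE→JMN adds J, M, N; JM→FK adds F, K; F→KL adds L → {A, E, F, J, K, L, M, N}. Minimal: {E}⁺ = {E}; {A}⁺ = {A} — none reach the full schema.
{A, F}⁺: F→KL adds K, L; AF→E adds E; AEK→FJN adds J, N; AE→JMN adds M → {A, E, F, J, K, L, M, N}. Minimal: {F}⁺ = {F, K, L}; {A}⁺ = {A} — none reach the full schema.
{E, F}⁺: F→KL adds K, L; EF→KLM adds M; EFL→AKN adds A, N; AEK→FJN adds J → {A, E, F, J, K, L, M, N}. Minimal: {F}⁺ = {F, K, L}; {E}⁺ = {E} — none reach the full schema.
{F, J}⁺: F→KL adds K, L; JL→AM adds A, M; AF→E adds E; AEK→FJN adds N → {A, E, F, J, K, L, M, N}. Minimal: {J}⁺ = {J}; {F}⁺ = {F, K, L} — none reach the full schema.
{J, L}⁺: JL→AM adds A, M; JM→FK adds F, K; AF→E adds E; AEK→FJN adds N → {A, E, F, J, K, L, M, N}. Minimal: {L}⁺ = {L}; {J}⁺ = {J} — none reach the full schema.
{J, M}⁺: JM→FK adds F, K; F→KL adds L; JL→AM adds A; AF→E adds E; AEK→FJN adds N → {A, E, F, J, K, L, M, N}. Minimal: {M}⁺ = {M}; {J}⁺ = {J} — none reach the full schema.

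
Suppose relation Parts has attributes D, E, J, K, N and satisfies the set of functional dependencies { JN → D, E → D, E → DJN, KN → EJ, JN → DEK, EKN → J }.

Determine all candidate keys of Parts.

(E), (J, N), (K, N)

{E}⁺: E→D adds D; E→DJN adds J, N; JN→DEK adds K → {D, E, J, K, N}.
{J, N}⁺: JN→D adds D; JN→DEK adds E, K → {D, E, J, K, N}.
{K, N}⁺: KN→EJ adds E, J; JN→DEK adds D → {D, E, J, K, N}.
Any other superkey contains one of these as a subset, so there are no further candidate keys.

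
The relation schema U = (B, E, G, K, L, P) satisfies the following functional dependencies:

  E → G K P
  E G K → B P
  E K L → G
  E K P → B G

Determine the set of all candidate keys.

{E, L}

Attributes E, L never appear on any right-hand side, so every candidate key must contain {E, L}.
{E, L}⁺ = {B, E, G, K, L, P}, which is all of the schema, so {E, L} is the only candidate key.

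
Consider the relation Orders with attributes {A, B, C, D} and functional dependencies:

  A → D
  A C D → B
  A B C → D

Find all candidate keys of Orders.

Attributes A, C never appear on any right-hand side, so every candidate key must contain {A, C}.
{A, C}⁺ = {A, B, C, D}, which is all of the schema, so {A, C} is the only candidate key.

(A, C)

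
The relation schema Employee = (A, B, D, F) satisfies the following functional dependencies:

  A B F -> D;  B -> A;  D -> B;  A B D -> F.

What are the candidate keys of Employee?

{D}⁺: D→B adds B; B→A adds A; ABD→F adds F → {A, B, D, F}.
{B, F}⁺: B→A adds A; ABF→D adds D → {A, B, D, F}. Minimal: {F}⁺ = {F}; {B}⁺ = {A, B} — none reach the full schema.

D; BF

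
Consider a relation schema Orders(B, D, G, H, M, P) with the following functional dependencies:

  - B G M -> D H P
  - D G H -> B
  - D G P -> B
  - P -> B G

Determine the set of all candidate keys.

{M, P}⁺: P→BG adds B, G; BGM→DHP adds D, H → {B, D, G, H, M, P}.
{B, G, M}⁺: BGM→DHP adds D, H, P → {B, D, G, H, M, P}.
{D, G, H, M}⁺: DGH→B adds B; BGM→DHP adds P → {B, D, G, H, M, P}.
Any other superkey contains one of these as a subset, so there are no further candidate keys.

MP; BGM; DGHM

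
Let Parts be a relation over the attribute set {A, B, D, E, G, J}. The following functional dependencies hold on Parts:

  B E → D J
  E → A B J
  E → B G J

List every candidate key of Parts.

{E}⁺: E→ABJ adds A, B, J; E→BGJ adds G; BE→DJ adds D → {A, B, D, E, G, J}.
No other minimal superkey exists.

E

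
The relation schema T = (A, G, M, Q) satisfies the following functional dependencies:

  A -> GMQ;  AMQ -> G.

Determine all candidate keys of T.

A

Attribute A never appears on the right-hand side of any dependency, so A must belong to every candidate key.
{A}⁺ = {A, G, M, Q}, which is all of the schema, so {A} is the only candidate key.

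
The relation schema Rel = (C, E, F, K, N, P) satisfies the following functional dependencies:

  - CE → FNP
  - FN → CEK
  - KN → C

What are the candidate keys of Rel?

{C, E}⁺: CE→FNP adds F, N, P; FN→CEK adds K → {C, E, F, K, N, P}.
{F, N}⁺: FN→CEK adds C, E, K; CE→FNP adds P → {C, E, F, K, N, P}.
{E, K, N}⁺: KN→C adds C; CE→FNP adds F, P → {C, E, F, K, N, P}.

CE, FN, EKN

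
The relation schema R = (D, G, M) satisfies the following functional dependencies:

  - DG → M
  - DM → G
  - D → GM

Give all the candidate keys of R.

{D}

{D}⁺: D→GM adds G, M → {D, G, M}.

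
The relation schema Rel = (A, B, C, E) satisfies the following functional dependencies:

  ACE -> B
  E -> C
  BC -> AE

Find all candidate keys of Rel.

{A, E}; {B, C}; {B, E}

{A, E}⁺: E→C adds C; ACE→B adds B → {A, B, C, E}. Minimal: {E}⁺ = {C, E}; {A}⁺ = {A} — none reach the full schema.
{B, C}⁺: BC→AE adds A, E → {A, B, C, E}. Minimal: {C}⁺ = {C}; {B}⁺ = {B} — none reach the full schema.
{B, E}⁺: E→C adds C; BC→AE adds A → {A, B, C, E}. Minimal: {E}⁺ = {C, E}; {B}⁺ = {B} — none reach the full schema.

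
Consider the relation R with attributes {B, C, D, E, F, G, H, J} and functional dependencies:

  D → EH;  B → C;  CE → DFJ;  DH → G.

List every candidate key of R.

{B, D}, {B, E}

Attribute B never appears on the right-hand side of any dependency, so B must belong to every candidate key.
{B}⁺ = {B, C}, which is not all of the schema, so we must add further attributes.
{B, D}⁺: D→EH adds E, H; B→C adds C; CE→DFJ adds F, J; DH→G adds G → {B, C, D, E, F, G, H, J}. Minimal: {D}⁺ = {D, E, G, H}; {B}⁺ = {B, C} — none reach the full schema.
{B, E}⁺: B→C adds C; CE→DFJ adds D, F, J; D→EH adds H; DH→G adds G → {B, C, D, E, F, G, H, J}. Minimal: {E}⁺ = {E}; {B}⁺ = {B, C} — none reach the full schema.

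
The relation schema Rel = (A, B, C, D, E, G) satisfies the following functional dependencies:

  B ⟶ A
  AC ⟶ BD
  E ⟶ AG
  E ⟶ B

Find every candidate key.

CE

Attributes C, E never appear on any right-hand side, so every candidate key must contain {C, E}.
{C, E}⁺ = {A, B, C, D, E, G}, which is all of the schema, so {C, E} is the only candidate key.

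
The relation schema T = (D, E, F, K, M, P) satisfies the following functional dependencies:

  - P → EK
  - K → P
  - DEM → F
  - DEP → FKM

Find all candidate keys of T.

Attribute D never appears on the right-hand side of any dependency, so D must belong to every candidate key.
{D}⁺ = {D}, which is not all of the schema, so we must add further attributes.
{D, K}⁺: K→P adds P; P→EK adds E; DEP→FKM adds F, M → {D, E, F, K, M, P}. Minimal: {K}⁺ = {E, K, P}; {D}⁺ = {D} — none reach the full schema.
{D, P}⁺: P→EK adds E, K; DEP→FKM adds F, M → {D, E, F, K, M, P}. Minimal: {P}⁺ = {E, K, P}; {D}⁺ = {D} — none reach the full schema.

DK, DP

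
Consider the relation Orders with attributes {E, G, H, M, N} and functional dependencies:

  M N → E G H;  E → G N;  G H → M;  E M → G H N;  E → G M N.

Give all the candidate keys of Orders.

(E), (M, N), (G, H, N)

{E}⁺: E→GN adds G, N; E→GMN adds M; MN→EGH adds H → {E, G, H, M, N}.
{M, N}⁺: MN→EGH adds E, G, H → {E, G, H, M, N}. Minimal: {N}⁺ = {N}; {M}⁺ = {M} — none reach the full schema.
{G, H, N}⁺: GH→M adds M; MN→EGH adds E → {E, G, H, M, N}. Minimal: {H, N}⁺ = {H, N}; {G, N}⁺ = {G, N}; {G, H}⁺ = {G, H, M} — none reach the full schema.
Any other superkey contains one of these as a subset, so there are no further candidate keys.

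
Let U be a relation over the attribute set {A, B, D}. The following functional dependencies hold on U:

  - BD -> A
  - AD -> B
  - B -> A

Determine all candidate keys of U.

{A, D}, {B, D}

Attribute D never appears on the right-hand side of any dependency, so D must belong to every candidate key.
{D}⁺ = {D}, which is not all of the schema, so we must add further attributes.
{A, D}⁺: AD→B adds B → {A, B, D}. Minimal: {D}⁺ = {D}; {A}⁺ = {A} — none reach the full schema.
{B, D}⁺: BD→A adds A → {A, B, D}. Minimal: {D}⁺ = {D}; {B}⁺ = {A, B} — none reach the full schema.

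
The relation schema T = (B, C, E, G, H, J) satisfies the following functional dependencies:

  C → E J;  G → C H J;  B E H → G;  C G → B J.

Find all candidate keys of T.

{G}⁺: G→CHJ adds C, H, J; CG→BJ adds B; C→EJ adds E → {B, C, E, G, H, J}.
{B, C, H}⁺: C→EJ adds E, J; BEH→G adds G → {B, C, E, G, H, J}. Minimal: {C, H}⁺ = {C, E, H, J}; {B, H}⁺ = {B, H}; {B, C}⁺ = {B, C, E, J} — none reach the full schema.
{B, E, H}⁺: BEH→G adds G; G→CHJ adds C, J → {B, C, E, G, H, J}. Minimal: {E, H}⁺ = {E, H}; {B, H}⁺ = {B, H}; {B, E}⁺ = {B, E} — none reach the full schema.

(G), (B, C, H), (B, E, H)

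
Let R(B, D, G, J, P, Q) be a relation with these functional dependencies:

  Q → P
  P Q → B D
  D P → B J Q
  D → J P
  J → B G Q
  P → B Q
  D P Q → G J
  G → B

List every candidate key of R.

{D}⁺: D→JP adds J, P; J→BGQ adds B, G, Q → {B, D, G, J, P, Q}.
{J}⁺: J→BGQ adds B, G, Q; Q→P adds P; PQ→BD adds D → {B, D, G, J, P, Q}.
{P}⁺: P→BQ adds B, Q; PQ→BD adds D; DP→BJQ adds J; J→BGQ adds G → {B, D, G, J, P, Q}.
{Q}⁺: Q→P adds P; PQ→BD adds B, D; DP→BJQ adds J; J→BGQ adds G → {B, D, G, J, P, Q}.
Any other superkey contains one of these as a subset, so there are no further candidate keys.

D; J; P; Q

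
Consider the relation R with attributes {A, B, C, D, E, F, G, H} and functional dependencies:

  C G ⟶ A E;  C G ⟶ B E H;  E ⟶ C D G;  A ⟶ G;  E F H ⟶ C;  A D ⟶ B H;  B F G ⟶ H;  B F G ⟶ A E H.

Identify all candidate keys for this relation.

{E, F}; {A, B, F}; {A, C, F}; {A, D, F}; {B, F, G}; {C, F, G}

Attribute F never appears on the right-hand side of any dependency, so F must belong to every candidate key.
{F}⁺ = {F}, which is not all of the schema, so we must add further attributes.
{E, F}⁺: E→CDG adds C, D, G; CG→AE adds A; CG→BEH adds B, H → {A, B, C, D, E, F, G, H}. Minimal: {F}⁺ = {F}; {E}⁺ = {A, B, C, D, E, G, H} — none reach the full schema.
{A, B, F}⁺: A→G adds G; BFG→H adds H; BFG→AEH adds E; E→CDG adds C, D → {A, B, C, D, E, F, G, H}. Minimal: {B, F}⁺ = {B, F}; {A, F}⁺ = {A, F, G}; {A, B}⁺ = {A, B, G} — none reach the full schema.
{A, C, F}⁺: A→G adds G; CG→AE adds E; CG→BEH adds B, H; E→CDG adds D → {A, B, C, D, E, F, G, H}. Minimal: {C, F}⁺ = {C, F}; {A, F}⁺ = {A, F, G}; {A, C}⁺ = {A, B, C, D, E, G, H} — none reach the full schema.
{A, D, F}⁺: A→G adds G; AD→BH adds B, H; BFG→AEH adds E; E→CDG adds C → {A, B, C, D, E, F, G, H}. Minimal: {D, F}⁺ = {D, F}; {A, F}⁺ = {A, F, G}; {A, D}⁺ = {A, B, D, G, H} — none reach the full schema.
{B, F, G}⁺: BFG→H adds H; BFG→AEH adds A, E; E→CDG adds C, D → {A, B, C, D, E, F, G, H}. Minimal: {F, G}⁺ = {F, G}; {B, G}⁺ = {B, G}; {B, F}⁺ = {B, F} — none reach the full schema.
{C, F, G}⁺: CG→AE adds A, E; CG→BEH adds B, H; E→CDG adds D → {A, B, C, D, E, F, G, H}. Minimal: {F, G}⁺ = {F, G}; {C, G}⁺ = {A, B, C, D, E, G, H}; {C, F}⁺ = {C, F} — none reach the full schema.
Any other superkey contains one of these as a subset, so there are no further candidate keys.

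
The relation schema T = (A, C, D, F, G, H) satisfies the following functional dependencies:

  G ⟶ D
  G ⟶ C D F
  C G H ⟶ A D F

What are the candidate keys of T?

{G, H}

Attributes G, H never appear on any right-hand side, so every candidate key must contain {G, H}.
{G, H}⁺ = {A, C, D, F, G, H}, which is all of the schema, so {G, H} is the only candidate key.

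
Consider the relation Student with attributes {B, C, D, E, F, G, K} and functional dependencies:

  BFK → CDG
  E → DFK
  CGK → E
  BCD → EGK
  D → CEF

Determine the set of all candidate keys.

Attribute B never appears on the right-hand side of any dependency, so B must belong to every candidate key.
{B}⁺ = {B}, which is not all of the schema, so we must add further attributes.
{B, D}⁺: D→CEF adds C, E, F; E→DFK adds K; BCD→EGK adds G → {B, C, D, E, F, G, K}. Minimal: {D}⁺ = {C, D, E, F, K}; {B}⁺ = {B} — none reach the full schema.
{B, E}⁺: E→DFK adds D, F, K; D→CEF adds C; BFK→CDG adds G → {B, C, D, E, F, G, K}. Minimal: {E}⁺ = {C, D, E, F, K}; {B}⁺ = {B} — none reach the full schema.
{B, F, K}⁺: BFK→CDG adds C, D, G; CGK→E adds E → {B, C, D, E, F, G, K}. Minimal: {F, K}⁺ = {F, K}; {B, K}⁺ = {B, K}; {B, F}⁺ = {B, F} — none reach the full schema.
{B, C, G, K}⁺: CGK→E adds E; E→DFK adds D, F → {B, C, D, E, F, G, K}. Minimal: {C, G, K}⁺ = {C, D, E, F, G, K}; {B, G, K}⁺ = {B, G, K}; {B, C, K}⁺ = {B, C, K}; … — none reach the full schema.
Any other superkey contains one of these as a subset, so there are no further candidate keys.

BD, BE, BFK, BCGK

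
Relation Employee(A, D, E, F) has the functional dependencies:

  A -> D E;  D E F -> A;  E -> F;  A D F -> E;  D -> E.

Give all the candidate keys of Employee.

{A}⁺: A→DE adds D, E; E→F adds F → {A, D, E, F}.
{D}⁺: D→E adds E; E→F adds F; DEF→A adds A → {A, D, E, F}.
Any other superkey contains one of these as a subset, so there are no further candidate keys.

(A), (D)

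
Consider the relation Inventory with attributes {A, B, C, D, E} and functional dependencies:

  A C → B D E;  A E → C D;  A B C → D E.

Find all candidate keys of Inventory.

{A, C}⁺: AC→BDE adds B, D, E → {A, B, C, D, E}. Minimal: {C}⁺ = {C}; {A}⁺ = {A} — none reach the full schema.
{A, E}⁺: AE→CD adds C, D; AC→BDE adds B → {A, B, C, D, E}. Minimal: {E}⁺ = {E}; {A}⁺ = {A} — none reach the full schema.
Any other superkey contains one of these as a subset, so there are no further candidate keys.

{A, C}; {A, E}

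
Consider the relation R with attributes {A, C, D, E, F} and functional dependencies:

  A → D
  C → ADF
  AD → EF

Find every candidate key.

Attribute C never appears on the right-hand side of any dependency, so C must belong to every candidate key.
{C}⁺ = {A, C, D, E, F}, which is all of the schema, so {C} is the only candidate key.

(C)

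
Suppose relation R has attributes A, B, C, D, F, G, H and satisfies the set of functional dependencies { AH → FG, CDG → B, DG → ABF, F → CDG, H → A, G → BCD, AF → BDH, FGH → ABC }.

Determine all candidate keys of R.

{F}; {G}; {H}

{F}⁺: F→CDG adds C, D, G; G→BCD adds B; DG→ABF adds A; AF→BDH adds H → {A, B, C, D, F, G, H}.
{G}⁺: G→BCD adds B, C, D; DG→ABF adds A, F; AF→BDH adds H → {A, B, C, D, F, G, H}.
{H}⁺: H→A adds A; AH→FG adds F, G; F→CDG adds C, D; G→BCD adds B → {A, B, C, D, F, G, H}.
Any other superkey contains one of these as a subset, so there are no further candidate keys.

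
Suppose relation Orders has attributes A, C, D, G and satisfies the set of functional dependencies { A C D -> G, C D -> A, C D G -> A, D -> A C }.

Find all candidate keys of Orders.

{D}

Attribute D never appears on the right-hand side of any dependency, so D must belong to every candidate key.
{D}⁺ = {A, C, D, G}, which is all of the schema, so {D} is the only candidate key.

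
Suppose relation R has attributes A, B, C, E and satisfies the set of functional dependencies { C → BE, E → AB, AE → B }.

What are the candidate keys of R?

(C)

Attribute C never appears on the right-hand side of any dependency, so C must belong to every candidate key.
{C}⁺ = {A, B, C, E}, which is all of the schema, so {C} is the only candidate key.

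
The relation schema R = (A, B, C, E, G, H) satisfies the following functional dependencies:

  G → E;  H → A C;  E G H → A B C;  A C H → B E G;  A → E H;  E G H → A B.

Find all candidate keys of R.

{A}⁺: A→EH adds E, H; H→AC adds C; ACH→BEG adds B, G → {A, B, C, E, G, H}.
{H}⁺: H→AC adds A, C; ACH→BEG adds B, E, G → {A, B, C, E, G, H}.

{A}, {H}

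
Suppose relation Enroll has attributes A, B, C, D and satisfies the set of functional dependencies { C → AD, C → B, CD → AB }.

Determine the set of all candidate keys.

C

Attribute C never appears on the right-hand side of any dependency, so C must belong to every candidate key.
{C}⁺ = {A, B, C, D}, which is all of the schema, so {C} is the only candidate key.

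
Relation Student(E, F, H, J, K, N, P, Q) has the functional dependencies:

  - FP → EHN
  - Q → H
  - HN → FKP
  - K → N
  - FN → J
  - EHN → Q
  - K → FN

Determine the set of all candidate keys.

{F, P}, {H, K}, {H, N}, {K, P}, {K, Q}, {N, Q}

{F, P}⁺: FP→EHN adds E, H, N; HN→FKP adds K; FN→J adds J; EHN→Q adds Q → {E, F, H, J, K, N, P, Q}. Minimal: {P}⁺ = {P}; {F}⁺ = {F} — none reach the full schema.
{H, K}⁺: K→N adds N; K→FN adds F; HN→FKP adds P; FN→J adds J; FP→EHN adds E; EHN→Q adds Q → {E, F, H, J, K, N, P, Q}. Minimal: {K}⁺ = {F, J, K, N}; {H}⁺ = {H} — none reach the full schema.
{H, N}⁺: HN→FKP adds F, K, P; FN→J adds J; FP→EHN adds E; EHN→Q adds Q → {E, F, H, J, K, N, P, Q}. Minimal: {N}⁺ = {N}; {H}⁺ = {H} — none reach the full schema.
{K, P}⁺: K→N adds N; K→FN adds F; FP→EHN adds E, H; FN→J adds J; EHN→Q adds Q → {E, F, H, J, K, N, P, Q}. Minimal: {P}⁺ = {P}; {K}⁺ = {F, J, K, N} — none reach the full schema.
{K, Q}⁺: Q→H adds H; K→N adds N; K→FN adds F; HN→FKP adds P; FN→J adds J; FP→EHN adds E → {E, F, H, J, K, N, P, Q}. Minimal: {Q}⁺ = {H, Q}; {K}⁺ = {F, J, K, N} — none reach the full schema.
{N, Q}⁺: Q→H adds H; HN→FKP adds F, K, P; FN→J adds J; FP→EHN adds E → {E, F, H, J, K, N, P, Q}. Minimal: {Q}⁺ = {H, Q}; {N}⁺ = {N} — none reach the full schema.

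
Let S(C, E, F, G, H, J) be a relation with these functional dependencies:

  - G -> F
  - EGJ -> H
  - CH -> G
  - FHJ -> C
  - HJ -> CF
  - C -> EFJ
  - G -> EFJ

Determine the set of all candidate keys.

{G}, {C, H}, {H, J}

{G}⁺: G→F adds F; G→EFJ adds E, J; EGJ→H adds H; FHJ→C adds C → {C, E, F, G, H, J}.
{C, H}⁺: CH→G adds G; C→EFJ adds E, F, J → {C, E, F, G, H, J}. Minimal: {H}⁺ = {H}; {C}⁺ = {C, E, F, J} — none reach the full schema.
{H, J}⁺: HJ→CF adds C, F; C→EFJ adds E; CH→G adds G → {C, E, F, G, H, J}. Minimal: {J}⁺ = {J}; {H}⁺ = {H} — none reach the full schema.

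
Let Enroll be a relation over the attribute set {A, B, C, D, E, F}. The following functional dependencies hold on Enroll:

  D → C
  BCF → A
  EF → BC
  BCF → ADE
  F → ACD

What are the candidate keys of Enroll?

{B, F}; {E, F}

Attribute F never appears on the right-hand side of any dependency, so F must belong to every candidate key.
{F}⁺ = {A, C, D, F}, which is not all of the schema, so we must add further attributes.
{B, F}⁺: F→ACD adds A, C, D; BCF→ADE adds E → {A, B, C, D, E, F}. Minimal: {F}⁺ = {A, C, D, F}; {B}⁺ = {B} — none reach the full schema.
{E, F}⁺: EF→BC adds B, C; BCF→ADE adds A, D → {A, B, C, D, E, F}. Minimal: {F}⁺ = {A, C, D, F}; {E}⁺ = {E} — none reach the full schema.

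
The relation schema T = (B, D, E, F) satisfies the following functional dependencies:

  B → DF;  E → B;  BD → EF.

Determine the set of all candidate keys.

{B}⁺: B→DF adds D, F; BD→EF adds E → {B, D, E, F}.
{E}⁺: E→B adds B; B→DF adds D, F → {B, D, E, F}.

{B}; {E}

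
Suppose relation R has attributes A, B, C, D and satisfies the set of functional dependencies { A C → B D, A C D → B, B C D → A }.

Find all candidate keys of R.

Attribute C never appears on the right-hand side of any dependency, so C must belong to every candidate key.
{C}⁺ = {C}, which is not all of the schema, so we must add further attributes.
{A, C}⁺: AC→BD adds B, D → {A, B, C, D}.
{B, C, D}⁺: BCD→A adds A → {A, B, C, D}.
Any other superkey contains one of these as a subset, so there are no further candidate keys.

{A, C}, {B, C, D}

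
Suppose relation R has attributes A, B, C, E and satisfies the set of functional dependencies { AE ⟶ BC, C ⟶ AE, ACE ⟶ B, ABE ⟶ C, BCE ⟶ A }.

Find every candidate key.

{C}⁺: C→AE adds A, E; ACE→B adds B → {A, B, C, E}.
{A, E}⁺: AE→BC adds B, C → {A, B, C, E}. Minimal: {E}⁺ = {E}; {A}⁺ = {A} — none reach the full schema.

C; AE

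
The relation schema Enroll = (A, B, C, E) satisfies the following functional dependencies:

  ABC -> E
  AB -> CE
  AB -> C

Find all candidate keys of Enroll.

(A, B)

Attributes A, B never appear on any right-hand side, so every candidate key must contain {A, B}.
{A, B}⁺ = {A, B, C, E}, which is all of the schema, so {A, B} is the only candidate key.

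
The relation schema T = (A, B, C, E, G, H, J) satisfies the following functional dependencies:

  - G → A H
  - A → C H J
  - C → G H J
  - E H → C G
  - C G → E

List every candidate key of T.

Attribute B never appears on the right-hand side of any dependency, so B must belong to every candidate key.
{B}⁺ = {B}, which is not all of the schema, so we must add further attributes.
{A, B}⁺: A→CHJ adds C, H, J; C→GHJ adds G; CG→E adds E → {A, B, C, E, G, H, J}.
{B, C}⁺: C→GHJ adds G, H, J; CG→E adds E; G→AH adds A → {A, B, C, E, G, H, J}.
{B, G}⁺: G→AH adds A, H; A→CHJ adds C, J; CG→E adds E → {A, B, C, E, G, H, J}.
{B, E, H}⁺: EH→CG adds C, G; G→AH adds A; A→CHJ adds J → {A, B, C, E, G, H, J}.
Any other superkey contains one of these as a subset, so there are no further candidate keys.

{A, B}, {B, C}, {B, G}, {B, E, H}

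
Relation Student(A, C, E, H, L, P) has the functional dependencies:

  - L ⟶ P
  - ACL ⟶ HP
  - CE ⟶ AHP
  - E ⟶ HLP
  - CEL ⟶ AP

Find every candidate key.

CE

Attributes C, E never appear on any right-hand side, so every candidate key must contain {C, E}.
{C, E}⁺ = {A, C, E, H, L, P}, which is all of the schema, so {C, E} is the only candidate key.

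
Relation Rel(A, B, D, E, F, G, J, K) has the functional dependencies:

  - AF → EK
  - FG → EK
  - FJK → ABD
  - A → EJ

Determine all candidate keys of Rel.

{A, F, G}, {F, G, J}

Attributes F, G never appear on any right-hand side, so every candidate key must contain {F, G}.
{F, G}⁺ = {E, F, G, K}, which is not all of the schema, so we must add further attributes.
{A, F, G}⁺: AF→EK adds E, K; A→EJ adds J; FJK→ABD adds B, D → {A, B, D, E, F, G, J, K}. Minimal: {F, G}⁺ = {E, F, G, K}; {A, G}⁺ = {A, E, G, J}; {A, F}⁺ = {A, B, D, E, F, J, K} — none reach the full schema.
{F, G, J}⁺: FG→EK adds E, K; FJK→ABD adds A, B, D → {A, B, D, E, F, G, J, K}. Minimal: {G, J}⁺ = {G, J}; {F, J}⁺ = {F, J}; {F, G}⁺ = {E, F, G, K} — none reach the full schema.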